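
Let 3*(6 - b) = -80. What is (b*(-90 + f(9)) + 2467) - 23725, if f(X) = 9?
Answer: -23904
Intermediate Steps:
b = 98/3 (b = 6 - ⅓*(-80) = 6 + 80/3 = 98/3 ≈ 32.667)
(b*(-90 + f(9)) + 2467) - 23725 = (98*(-90 + 9)/3 + 2467) - 23725 = ((98/3)*(-81) + 2467) - 23725 = (-2646 + 2467) - 23725 = -179 - 23725 = -23904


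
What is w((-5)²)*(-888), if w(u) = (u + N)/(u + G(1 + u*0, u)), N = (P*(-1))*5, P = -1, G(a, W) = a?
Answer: -13320/13 ≈ -1024.6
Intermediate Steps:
N = 5 (N = -1*(-1)*5 = 1*5 = 5)
w(u) = (5 + u)/(1 + u) (w(u) = (u + 5)/(u + (1 + u*0)) = (5 + u)/(u + (1 + 0)) = (5 + u)/(u + 1) = (5 + u)/(1 + u))
w((-5)²)*(-888) = ((5 + (-5)²)/(1 + (-5)²))*(-888) = ((5 + 25)/(1 + 25))*(-888) = (30/26)*(-888) = ((1/26)*30)*(-888) = (15/13)*(-888) = -13320/13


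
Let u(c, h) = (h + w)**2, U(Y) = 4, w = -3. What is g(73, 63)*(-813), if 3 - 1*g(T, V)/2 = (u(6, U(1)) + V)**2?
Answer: 6655218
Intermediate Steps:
u(c, h) = (-3 + h)**2 (u(c, h) = (h - 3)**2 = (-3 + h)**2)
g(T, V) = 6 - 2*(1 + V)**2 (g(T, V) = 6 - 2*((-3 + 4)**2 + V)**2 = 6 - 2*(1**2 + V)**2 = 6 - 2*(1 + V)**2)
g(73, 63)*(-813) = (6 - 2*(1 + 63)**2)*(-813) = (6 - 2*64**2)*(-813) = (6 - 2*4096)*(-813) = (6 - 8192)*(-813) = -8186*(-813) = 6655218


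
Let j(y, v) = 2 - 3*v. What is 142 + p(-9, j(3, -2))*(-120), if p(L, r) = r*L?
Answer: 8782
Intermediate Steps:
p(L, r) = L*r
142 + p(-9, j(3, -2))*(-120) = 142 - 9*(2 - 3*(-2))*(-120) = 142 - 9*(2 + 6)*(-120) = 142 - 9*8*(-120) = 142 - 72*(-120) = 142 + 8640 = 8782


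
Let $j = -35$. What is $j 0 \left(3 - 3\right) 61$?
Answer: $0$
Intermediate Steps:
$j 0 \left(3 - 3\right) 61 = - 35 \cdot 0 \left(3 - 3\right) 61 = - 35 \cdot 0 \cdot 0 \cdot 61 = \left(-35\right) 0 \cdot 61 = 0 \cdot 61 = 0$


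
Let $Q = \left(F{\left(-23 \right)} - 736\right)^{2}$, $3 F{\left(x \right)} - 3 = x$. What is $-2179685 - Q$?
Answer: $- \frac{24581149}{9} \approx -2.7312 \cdot 10^{6}$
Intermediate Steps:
$F{\left(x \right)} = 1 + \frac{x}{3}$
$Q = \frac{4963984}{9}$ ($Q = \left(\left(1 + \frac{1}{3} \left(-23\right)\right) - 736\right)^{2} = \left(\left(1 - \frac{23}{3}\right) - 736\right)^{2} = \left(- \frac{20}{3} - 736\right)^{2} = \left(- \frac{2228}{3}\right)^{2} = \frac{4963984}{9} \approx 5.5155 \cdot 10^{5}$)
$-2179685 - Q = -2179685 - \frac{4963984}{9} = - \frac{24581149}{9}$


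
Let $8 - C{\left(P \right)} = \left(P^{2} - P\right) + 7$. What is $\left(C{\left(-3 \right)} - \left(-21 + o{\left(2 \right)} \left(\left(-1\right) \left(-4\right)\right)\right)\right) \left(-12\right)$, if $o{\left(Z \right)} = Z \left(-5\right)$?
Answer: $-600$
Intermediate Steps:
$o{\left(Z \right)} = - 5 Z$
$C{\left(P \right)} = 1 + P - P^{2}$ ($C{\left(P \right)} = 8 - \left(\left(P^{2} - P\right) + 7\right) = 8 - \left(7 + P^{2} - P\right) = 1 + P - P^{2}$)
$\left(C{\left(-3 \right)} - \left(-21 + o{\left(2 \right)} \left(\left(-1\right) \left(-4\right)\right)\right)\right) \left(-12\right) = \left(\left(1 - 3 - \left(-3\right)^{2}\right) - \left(-21 + \left(-5\right) 2 \left(\left(-1\right) \left(-4\right)\right)\right)\right) \left(-12\right) = \left(\left(1 - 3 - 9\right) - \left(-21 - 40\right)\right) \left(-12\right) = \left(\left(1 - 3 - 9\right) + \left(21 - -40\right)\right) \left(-12\right) = \left(-11 + \left(21 + 40\right)\right) \left(-12\right) = \left(-11 + 61\right) \left(-12\right) = 50 \left(-12\right) = -600$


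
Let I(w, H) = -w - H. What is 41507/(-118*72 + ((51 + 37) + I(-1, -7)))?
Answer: -41507/8400 ≈ -4.9413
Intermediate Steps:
I(w, H) = -H - w
41507/(-118*72 + ((51 + 37) + I(-1, -7))) = 41507/(-118*72 + ((51 + 37) + (-1*(-7) - 1*(-1)))) = 41507/(-8496 + (88 + (7 + 1))) = 41507/(-8496 + (88 + 8)) = 41507/(-8496 + 96) = 41507/(-8400) = 41507*(-1/8400) = -41507/8400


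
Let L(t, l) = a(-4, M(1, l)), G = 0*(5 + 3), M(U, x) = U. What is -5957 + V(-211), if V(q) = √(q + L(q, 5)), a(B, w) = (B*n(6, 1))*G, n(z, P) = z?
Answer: -5957 + I*√211 ≈ -5957.0 + 14.526*I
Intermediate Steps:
G = 0 (G = 0*8 = 0)
a(B, w) = 0 (a(B, w) = (B*6)*0 = (6*B)*0 = 0)
L(t, l) = 0
V(q) = √q (V(q) = √(q + 0) = √q)
-5957 + V(-211) = -5957 + √(-211) = -5957 + I*√211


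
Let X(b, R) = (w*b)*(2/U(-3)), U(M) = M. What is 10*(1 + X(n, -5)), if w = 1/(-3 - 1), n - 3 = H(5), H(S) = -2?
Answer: 35/3 ≈ 11.667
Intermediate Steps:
n = 1 (n = 3 - 2 = 1)
w = -1/4 (w = 1/(-4) = -1/4 ≈ -0.25000)
X(b, R) = b/6 (X(b, R) = (-b/4)*(2/(-3)) = (-b/4)*(2*(-1/3)) = -b/4*(-2/3) = b/6)
10*(1 + X(n, -5)) = 10*(1 + (1/6)*1) = 10*(1 + 1/6) = 10*(7/6) = 35/3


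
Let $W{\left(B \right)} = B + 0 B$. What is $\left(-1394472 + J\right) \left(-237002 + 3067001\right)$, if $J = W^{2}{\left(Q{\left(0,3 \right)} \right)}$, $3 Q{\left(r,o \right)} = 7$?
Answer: $- \frac{11839016873267}{3} \approx -3.9463 \cdot 10^{12}$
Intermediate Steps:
$Q{\left(r,o \right)} = \frac{7}{3}$ ($Q{\left(r,o \right)} = \frac{1}{3} \cdot 7 = \frac{7}{3}$)
$W{\left(B \right)} = B$ ($W{\left(B \right)} = B + 0 = B$)
$J = \frac{49}{9}$ ($J = \left(\frac{7}{3}\right)^{2} = \frac{49}{9} \approx 5.4444$)
$\left(-1394472 + J\right) \left(-237002 + 3067001\right) = \left(-1394472 + \frac{49}{9}\right) \left(-237002 + 3067001\right) = \left(- \frac{12550199}{9}\right) 2829999 = - \frac{11839016873267}{3}$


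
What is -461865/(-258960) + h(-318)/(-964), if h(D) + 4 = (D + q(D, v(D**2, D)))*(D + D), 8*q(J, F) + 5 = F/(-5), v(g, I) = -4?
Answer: -4334527927/20803120 ≈ -208.36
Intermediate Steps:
q(J, F) = -5/8 - F/40 (q(J, F) = -5/8 + (F/(-5))/8 = -5/8 + (F*(-1/5))/8 = -5/8 + (-F/5)/8 = -5/8 - F/40)
h(D) = -4 + 2*D*(-21/40 + D) (h(D) = -4 + (D + (-5/8 - 1/40*(-4)))*(D + D) = -4 + (D + (-5/8 + 1/10))*(2*D) = -4 + (D - 21/40)*(2*D) = -4 + (-21/40 + D)*(2*D) = -4 + 2*D*(-21/40 + D))
-461865/(-258960) + h(-318)/(-964) = -461865/(-258960) + (-4 + 2*(-318)**2 - 21/20*(-318))/(-964) = -461865*(-1/258960) + (-4 + 2*101124 + 3339/10)*(-1/964) = 30791/17264 + (-4 + 202248 + 3339/10)*(-1/964) = 30791/17264 + (2025779/10)*(-1/964) = 30791/17264 - 2025779/9640 = -4334527927/20803120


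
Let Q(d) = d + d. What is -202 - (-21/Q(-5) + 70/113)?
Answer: -231333/1130 ≈ -204.72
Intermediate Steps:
Q(d) = 2*d
-202 - (-21/Q(-5) + 70/113) = -202 - (-21/(2*(-5)) + 70/113) = -202 - (-21/(-10) + 70*(1/113)) = -202 - (-21*(-1/10) + 70/113) = -202 - (21/10 + 70/113) = -202 - 1*3073/1130 = -202 - 3073/1130 = -231333/1130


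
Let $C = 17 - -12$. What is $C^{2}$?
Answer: $841$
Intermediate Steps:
$C = 29$ ($C = 17 + 12 = 29$)
$C^{2} = 29^{2} = 841$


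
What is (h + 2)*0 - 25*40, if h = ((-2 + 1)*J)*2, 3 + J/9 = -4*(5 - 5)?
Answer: -1000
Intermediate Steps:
J = -27 (J = -27 + 9*(-4*(5 - 5)) = -27 + 9*(-4*0) = -27 + 9*0 = -27 + 0 = -27)
h = 54 (h = ((-2 + 1)*(-27))*2 = -1*(-27)*2 = 27*2 = 54)
(h + 2)*0 - 25*40 = (54 + 2)*0 - 25*40 = 56*0 - 1000 = 0 - 1000 = -1000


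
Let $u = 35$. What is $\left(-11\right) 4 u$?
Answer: $-1540$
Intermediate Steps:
$\left(-11\right) 4 u = \left(-11\right) 4 \cdot 35 = \left(-44\right) 35 = -1540$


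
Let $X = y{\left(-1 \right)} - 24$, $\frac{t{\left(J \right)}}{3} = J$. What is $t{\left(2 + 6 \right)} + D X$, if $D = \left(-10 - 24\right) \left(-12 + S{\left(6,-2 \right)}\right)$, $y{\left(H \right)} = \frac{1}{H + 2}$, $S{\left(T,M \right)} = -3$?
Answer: $-11706$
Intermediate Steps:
$y{\left(H \right)} = \frac{1}{2 + H}$
$t{\left(J \right)} = 3 J$
$D = 510$ ($D = \left(-10 - 24\right) \left(-12 - 3\right) = \left(-34\right) \left(-15\right) = 510$)
$X = -23$ ($X = \frac{1}{2 - 1} - 24 = 1^{-1} - 24 = 1 - 24 = -23$)
$t{\left(2 + 6 \right)} + D X = 3 \left(2 + 6\right) + 510 \left(-23\right) = 3 \cdot 8 - 11730 = 24 - 11730 = -11706$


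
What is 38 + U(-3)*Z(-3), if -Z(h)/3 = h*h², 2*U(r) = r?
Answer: -167/2 ≈ -83.500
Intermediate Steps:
U(r) = r/2
Z(h) = -3*h³ (Z(h) = -3*h*h² = -3*h³)
38 + U(-3)*Z(-3) = 38 + ((½)*(-3))*(-3*(-3)³) = 38 - (-9)*(-27)/2 = 38 - 3/2*81 = 38 - 243/2 = -167/2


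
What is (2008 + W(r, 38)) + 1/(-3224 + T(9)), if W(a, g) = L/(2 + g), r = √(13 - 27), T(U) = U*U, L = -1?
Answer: 252442577/125720 ≈ 2008.0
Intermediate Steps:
T(U) = U²
r = I*√14 (r = √(-14) = I*√14 ≈ 3.7417*I)
W(a, g) = -1/(2 + g)
(2008 + W(r, 38)) + 1/(-3224 + T(9)) = (2008 - 1/(2 + 38)) + 1/(-3224 + 9²) = (2008 - 1/40) + 1/(-3224 + 81) = (2008 - 1*1/40) + 1/(-3143) = (2008 - 1/40) - 1/3143 = 80319/40 - 1/3143 = 252442577/125720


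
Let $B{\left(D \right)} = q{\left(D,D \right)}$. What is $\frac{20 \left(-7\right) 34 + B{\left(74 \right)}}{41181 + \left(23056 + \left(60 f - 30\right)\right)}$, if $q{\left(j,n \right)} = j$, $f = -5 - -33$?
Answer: $- \frac{4686}{65887} \approx -0.071122$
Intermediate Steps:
$f = 28$ ($f = -5 + 33 = 28$)
$B{\left(D \right)} = D$
$\frac{20 \left(-7\right) 34 + B{\left(74 \right)}}{41181 + \left(23056 + \left(60 f - 30\right)\right)} = \frac{20 \left(-7\right) 34 + 74}{41181 + \left(23056 + \left(60 \cdot 28 - 30\right)\right)} = \frac{\left(-140\right) 34 + 74}{41181 + \left(23056 + \left(1680 - 30\right)\right)} = \frac{-4760 + 74}{41181 + \left(23056 + 1650\right)} = - \frac{4686}{41181 + 24706} = - \frac{4686}{65887}$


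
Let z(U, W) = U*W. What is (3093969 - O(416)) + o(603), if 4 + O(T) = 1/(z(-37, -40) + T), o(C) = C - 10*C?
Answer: 5855883215/1896 ≈ 3.0885e+6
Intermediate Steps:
o(C) = -9*C
O(T) = -4 + 1/(1480 + T) (O(T) = -4 + 1/(-37*(-40) + T) = -4 + 1/(1480 + T))
(3093969 - O(416)) + o(603) = (3093969 - (-5919 - 4*416)/(1480 + 416)) - 9*603 = (3093969 - (-5919 - 1664)/1896) - 5427 = (3093969 - (-7583)/1896) - 5427 = (3093969 - 1*(-7583/1896)) - 5427 = (3093969 + 7583/1896) - 5427 = 5866172807/1896 - 5427 = 5855883215/1896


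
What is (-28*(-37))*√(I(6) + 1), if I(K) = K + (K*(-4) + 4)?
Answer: 1036*I*√13 ≈ 3735.4*I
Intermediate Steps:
I(K) = 4 - 3*K (I(K) = K + (-4*K + 4) = K + (4 - 4*K) = 4 - 3*K)
(-28*(-37))*√(I(6) + 1) = (-28*(-37))*√((4 - 3*6) + 1) = 1036*√((4 - 18) + 1) = 1036*√(-14 + 1) = 1036*√(-13) = 1036*(I*√13) = 1036*I*√13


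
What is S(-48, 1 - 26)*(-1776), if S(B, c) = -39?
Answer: 69264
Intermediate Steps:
S(-48, 1 - 26)*(-1776) = -39*(-1776) = 69264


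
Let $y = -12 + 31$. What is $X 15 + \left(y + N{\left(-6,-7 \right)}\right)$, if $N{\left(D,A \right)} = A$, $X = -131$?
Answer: $-1953$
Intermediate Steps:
$y = 19$
$X 15 + \left(y + N{\left(-6,-7 \right)}\right) = \left(-131\right) 15 + \left(19 - 7\right) = -1965 + 12 = -1953$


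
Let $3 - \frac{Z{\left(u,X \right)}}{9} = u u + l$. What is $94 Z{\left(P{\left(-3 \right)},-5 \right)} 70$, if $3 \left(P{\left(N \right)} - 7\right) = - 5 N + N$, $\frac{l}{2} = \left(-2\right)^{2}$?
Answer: $-7461720$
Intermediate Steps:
$l = 8$ ($l = 2 \left(-2\right)^{2} = 2 \cdot 4 = 8$)
$P{\left(N \right)} = 7 - \frac{4 N}{3}$ ($P{\left(N \right)} = 7 + \frac{- 5 N + N}{3} = 7 + \frac{\left(-4\right) N}{3} = 7 - \frac{4 N}{3}$)
$Z{\left(u,X \right)} = -45 - 9 u^{2}$ ($Z{\left(u,X \right)} = 27 - 9 \left(u u + 8\right) = 27 - 9 \left(u^{2} + 8\right) = 27 - 9 \left(8 + u^{2}\right) = 27 - \left(72 + 9 u^{2}\right) = -45 - 9 u^{2}$)
$94 Z{\left(P{\left(-3 \right)},-5 \right)} 70 = 94 \left(-45 - 9 \left(7 - -4\right)^{2}\right) 70 = 94 \left(-45 - 9 \left(7 + 4\right)^{2}\right) 70 = 94 \left(-45 - 9 \cdot 11^{2}\right) 70 = 94 \left(-45 - 1089\right) 70 = 94 \left(-1134\right) 70 = \left(-106596\right) 70 = -7461720$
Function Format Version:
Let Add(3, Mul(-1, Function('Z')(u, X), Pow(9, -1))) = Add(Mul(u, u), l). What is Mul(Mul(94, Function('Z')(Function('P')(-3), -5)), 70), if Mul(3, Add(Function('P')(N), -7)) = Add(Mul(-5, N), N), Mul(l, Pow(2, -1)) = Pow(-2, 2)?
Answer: -7461720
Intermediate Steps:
l = 8 (l = Mul(2, Pow(-2, 2)) = Mul(2, 4) = 8)
Function('P')(N) = Add(7, Mul(Rational(-4, 3), N)) (Function('P')(N) = Add(7, Mul(Rational(1, 3), Add(Mul(-5, N), N))) = Add(7, Mul(Rational(1, 3), Mul(-4, N))) = Add(7, Mul(Rational(-4, 3), N)))
Function('Z')(u, X) = Add(-45, Mul(-9, Pow(u, 2))) (Function('Z')(u, X) = Add(27, Mul(-9, Add(Mul(u, u), 8))) = Add(27, Mul(-9, Add(Pow(u, 2), 8))) = Add(27, Mul(-9, Add(8, Pow(u, 2)))) = Add(27, Add(-72, Mul(-9, Pow(u, 2)))) = Add(-45, Mul(-9, Pow(u, 2))))
Mul(Mul(94, Function('Z')(Function('P')(-3), -5)), 70) = Mul(Mul(94, Add(-45, Mul(-9, Pow(Add(7, Mul(Rational(-4, 3), -3)), 2)))), 70) = Mul(Mul(94, Add(-45, Mul(-9, Pow(Add(7, 4), 2)))), 70) = Mul(Mul(94, Add(-45, Mul(-9, Pow(11, 2)))), 70) = Mul(Mul(94, Add(-45, Mul(-9, 121))), 70) = Mul(Mul(94, Add(-45, -1089)), 70) = Mul(Mul(94, -1134), 70) = Mul(-106596, 70) = -7461720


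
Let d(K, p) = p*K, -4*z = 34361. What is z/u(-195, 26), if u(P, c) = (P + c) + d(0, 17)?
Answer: 34361/676 ≈ 50.830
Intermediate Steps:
z = -34361/4 (z = -¼*34361 = -34361/4 ≈ -8590.3)
d(K, p) = K*p
u(P, c) = P + c (u(P, c) = (P + c) + 0*17 = (P + c) + 0 = P + c)
z/u(-195, 26) = -34361/(4*(-195 + 26)) = -34361/4/(-169) = -34361/4*(-1/169) = 34361/676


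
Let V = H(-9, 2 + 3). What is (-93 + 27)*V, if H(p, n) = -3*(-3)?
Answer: -594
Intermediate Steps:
H(p, n) = 9
V = 9
(-93 + 27)*V = (-93 + 27)*9 = -66*9 = -594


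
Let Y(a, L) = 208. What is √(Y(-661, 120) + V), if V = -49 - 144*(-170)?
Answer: √24639 ≈ 156.97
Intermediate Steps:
V = 24431 (V = -49 + 24480 = 24431)
√(Y(-661, 120) + V) = √(208 + 24431) = √24639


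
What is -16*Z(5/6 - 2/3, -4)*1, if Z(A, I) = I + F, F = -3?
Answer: 112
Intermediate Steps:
Z(A, I) = -3 + I (Z(A, I) = I - 3 = -3 + I)
-16*Z(5/6 - 2/3, -4)*1 = -16*(-3 - 4)*1 = -16*(-7)*1 = 112*1 = 112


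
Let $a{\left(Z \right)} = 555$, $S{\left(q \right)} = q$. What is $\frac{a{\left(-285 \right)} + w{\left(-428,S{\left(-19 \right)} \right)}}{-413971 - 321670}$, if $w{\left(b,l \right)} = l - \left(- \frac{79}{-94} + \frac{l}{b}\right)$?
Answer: $- \frac{10764377}{14798154356} \approx -0.00072741$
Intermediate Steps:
$w{\left(b,l \right)} = - \frac{79}{94} + l - \frac{l}{b}$ ($w{\left(b,l \right)} = l - \left(\left(-79\right) \left(- \frac{1}{94}\right) + \frac{l}{b}\right) = l - \left(\frac{79}{94} + \frac{l}{b}\right) = - \frac{79}{94} + l - \frac{l}{b}$)
$\frac{a{\left(-285 \right)} + w{\left(-428,S{\left(-19 \right)} \right)}}{-413971 - 321670} = \frac{555 - \left(\frac{1865}{94} + \frac{19}{428}\right)}{-413971 - 321670} = \frac{555 - \left(\frac{1865}{94} + \frac{19}{428}\right)}{-735641} = \left(555 - \frac{400003}{20116}\right) \left(- \frac{1}{735641}\right) = \frac{10764377}{20116} \left(- \frac{1}{735641}\right) = - \frac{10764377}{14798154356}$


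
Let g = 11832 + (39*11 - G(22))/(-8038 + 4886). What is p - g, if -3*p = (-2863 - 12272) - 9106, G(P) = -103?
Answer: -8868541/2364 ≈ -3751.5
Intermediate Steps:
p = 24241/3 (p = -((-2863 - 12272) - 9106)/3 = -(-15135 - 9106)/3 = -⅓*(-24241) = 24241/3 ≈ 8080.3)
g = 9323483/788 (g = 11832 + (39*11 - 1*(-103))/(-8038 + 4886) = 11832 + (429 + 103)/(-3152) = 11832 + 532*(-1/3152) = 11832 - 133/788 = 9323483/788 ≈ 11832.)
p - g = 24241/3 - 1*9323483/788 = 24241/3 - 9323483/788 = -8868541/2364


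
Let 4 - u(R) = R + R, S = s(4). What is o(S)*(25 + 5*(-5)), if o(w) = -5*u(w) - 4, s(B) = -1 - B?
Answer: 0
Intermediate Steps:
S = -5 (S = -1 - 1*4 = -1 - 4 = -5)
u(R) = 4 - 2*R (u(R) = 4 - (R + R) = 4 - 2*R)
o(w) = -24 + 10*w (o(w) = -5*(4 - 2*w) - 4 = (-20 + 10*w) - 4 = -24 + 10*w)
o(S)*(25 + 5*(-5)) = (-24 + 10*(-5))*(25 + 5*(-5)) = (-24 - 50)*(25 - 25) = -74*0 = 0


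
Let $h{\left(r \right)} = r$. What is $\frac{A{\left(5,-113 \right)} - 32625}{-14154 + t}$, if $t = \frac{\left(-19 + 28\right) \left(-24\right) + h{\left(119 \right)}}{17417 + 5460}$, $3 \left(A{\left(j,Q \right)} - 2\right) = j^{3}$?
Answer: $\frac{2236089488}{971403465} \approx 2.3019$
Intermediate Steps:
$A{\left(j,Q \right)} = 2 + \frac{j^{3}}{3}$
$t = - \frac{97}{22877}$ ($t = \frac{\left(-19 + 28\right) \left(-24\right) + 119}{17417 + 5460} = \frac{9 \left(-24\right) + 119}{22877} = \left(-216 + 119\right) \frac{1}{22877} = \left(-97\right) \frac{1}{22877} = - \frac{97}{22877} \approx -0.0042401$)
$\frac{A{\left(5,-113 \right)} - 32625}{-14154 + t} = \frac{\left(2 + \frac{5^{3}}{3}\right) - 32625}{-14154 - \frac{97}{22877}} = \frac{\left(2 + \frac{1}{3} \cdot 125\right) - 32625}{- \frac{323801155}{22877}} = \left(\left(2 + \frac{125}{3}\right) - 32625\right) \left(- \frac{22877}{323801155}\right) = \left(\frac{131}{3} - 32625\right) \left(- \frac{22877}{323801155}\right) = \left(- \frac{97744}{3}\right) \left(- \frac{22877}{323801155}\right) = \frac{2236089488}{971403465}$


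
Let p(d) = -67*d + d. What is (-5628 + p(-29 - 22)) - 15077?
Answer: -17339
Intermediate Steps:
p(d) = -66*d
(-5628 + p(-29 - 22)) - 15077 = (-5628 - 66*(-29 - 22)) - 15077 = (-5628 - 66*(-51)) - 15077 = (-5628 + 3366) - 15077 = -2262 - 15077 = -17339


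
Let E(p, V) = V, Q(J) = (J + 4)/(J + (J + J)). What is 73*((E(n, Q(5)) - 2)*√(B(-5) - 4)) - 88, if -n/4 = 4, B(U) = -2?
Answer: -88 - 511*I*√6/5 ≈ -88.0 - 250.34*I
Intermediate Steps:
Q(J) = (4 + J)/(3*J) (Q(J) = (4 + J)/(J + 2*J) = (4 + J)/((3*J)) = (4 + J)*(1/(3*J)) = (4 + J)/(3*J))
n = -16 (n = -4*4 = -16)
73*((E(n, Q(5)) - 2)*√(B(-5) - 4)) - 88 = 73*(((⅓)*(4 + 5)/5 - 2)*√(-2 - 4)) - 88 = 73*(((⅓)*(⅕)*9 - 2)*√(-6)) - 88 = 73*((⅗ - 2)*(I*√6)) - 88 = 73*(-7*I*√6/5) - 88 = -511*I*√6/5 - 88 = -88 - 511*I*√6/5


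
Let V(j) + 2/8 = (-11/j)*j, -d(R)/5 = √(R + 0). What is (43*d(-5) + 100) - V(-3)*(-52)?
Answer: -485 - 215*I*√5 ≈ -485.0 - 480.75*I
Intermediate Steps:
d(R) = -5*√R (d(R) = -5*√(R + 0) = -5*√R)
V(j) = -45/4 (V(j) = -¼ + (-11/j)*j = -¼ - 11 = -45/4)
(43*d(-5) + 100) - V(-3)*(-52) = (43*(-5*I*√5) + 100) - (-45)*(-52)/4 = (43*(-5*I*√5) + 100) - 1*585 = (43*(-5*I*√5) + 100) - 585 = (-215*I*√5 + 100) - 585 = (100 - 215*I*√5) - 585 = -485 - 215*I*√5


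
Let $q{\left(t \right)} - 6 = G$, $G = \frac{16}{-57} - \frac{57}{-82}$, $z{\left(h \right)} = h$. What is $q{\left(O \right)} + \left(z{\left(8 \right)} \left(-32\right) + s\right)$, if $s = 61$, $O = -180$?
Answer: $- \frac{881449}{4674} \approx -188.59$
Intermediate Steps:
$G = \frac{1937}{4674}$ ($G = 16 \left(- \frac{1}{57}\right) - - \frac{57}{82} = - \frac{16}{57} + \frac{57}{82} = \frac{1937}{4674} \approx 0.41442$)
$q{\left(t \right)} = \frac{29981}{4674}$ ($q{\left(t \right)} = 6 + \frac{1937}{4674} = \frac{29981}{4674}$)
$q{\left(O \right)} + \left(z{\left(8 \right)} \left(-32\right) + s\right) = \frac{29981}{4674} + \left(8 \left(-32\right) + 61\right) = \frac{29981}{4674} + \left(-256 + 61\right) = \frac{29981}{4674} - 195 = - \frac{881449}{4674}$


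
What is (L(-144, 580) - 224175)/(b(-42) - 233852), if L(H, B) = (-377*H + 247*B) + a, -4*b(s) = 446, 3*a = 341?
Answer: 159080/1403781 ≈ 0.11332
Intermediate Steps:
a = 341/3 (a = (⅓)*341 = 341/3 ≈ 113.67)
b(s) = -223/2 (b(s) = -¼*446 = -223/2)
L(H, B) = 341/3 - 377*H + 247*B (L(H, B) = (-377*H + 247*B) + 341/3 = 341/3 - 377*H + 247*B)
(L(-144, 580) - 224175)/(b(-42) - 233852) = ((341/3 - 377*(-144) + 247*580) - 224175)/(-223/2 - 233852) = ((341/3 + 54288 + 143260) - 224175)/(-467927/2) = (592985/3 - 224175)*(-2/467927) = -79540/3*(-2/467927) = 159080/1403781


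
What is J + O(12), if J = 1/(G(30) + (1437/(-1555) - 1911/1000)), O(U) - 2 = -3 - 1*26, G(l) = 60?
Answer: -479702533/17778279 ≈ -26.983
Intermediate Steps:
O(U) = -27 (O(U) = 2 + (-3 - 1*26) = 2 + (-3 - 26) = 2 - 29 = -27)
J = 311000/17778279 (J = 1/(60 + (1437/(-1555) - 1911/1000)) = 1/(60 + (1437*(-1/1555) - 1911*1/1000)) = 1/(60 + (-1437/1555 - 1911/1000)) = 1/(60 - 881721/311000) = 1/(17778279/311000) = 311000/17778279 ≈ 0.017493)
J + O(12) = 311000/17778279 - 27 = -479702533/17778279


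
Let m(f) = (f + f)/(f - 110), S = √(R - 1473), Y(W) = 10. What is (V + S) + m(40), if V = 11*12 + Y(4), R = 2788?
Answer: 986/7 + √1315 ≈ 177.12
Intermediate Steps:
S = √1315 (S = √(2788 - 1473) = √1315 ≈ 36.263)
V = 142 (V = 11*12 + 10 = 132 + 10 = 142)
m(f) = 2*f/(-110 + f) (m(f) = (2*f)/(-110 + f) = 2*f/(-110 + f))
(V + S) + m(40) = (142 + √1315) + 2*40/(-110 + 40) = (142 + √1315) + 2*40/(-70) = (142 + √1315) + 2*40*(-1/70) = (142 + √1315) - 8/7 = 986/7 + √1315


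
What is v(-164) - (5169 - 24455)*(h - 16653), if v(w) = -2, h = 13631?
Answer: -58282294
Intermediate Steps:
v(-164) - (5169 - 24455)*(h - 16653) = -2 - (5169 - 24455)*(13631 - 16653) = -2 - (-19286)*(-3022) = -2 - 1*58282292 = -2 - 58282292 = -58282294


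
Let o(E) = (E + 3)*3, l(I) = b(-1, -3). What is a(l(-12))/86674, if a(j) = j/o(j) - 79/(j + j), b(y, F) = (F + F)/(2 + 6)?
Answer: 473/780066 ≈ 0.00060636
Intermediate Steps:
b(y, F) = F/4 (b(y, F) = (2*F)/8 = (2*F)*(1/8) = F/4)
l(I) = -3/4 (l(I) = (1/4)*(-3) = -3/4)
o(E) = 9 + 3*E (o(E) = (3 + E)*3 = 9 + 3*E)
a(j) = -79/(2*j) + j/(9 + 3*j) (a(j) = j/(9 + 3*j) - 79/(j + j) = j/(9 + 3*j) - 79*1/(2*j) = j/(9 + 3*j) - 79/(2*j) = -79/(2*j) + j/(9 + 3*j))
a(l(-12))/86674 = ((-711 - 237*(-3/4) + 2*(-3/4)**2)/(6*(-3/4)*(3 - 3/4)))/86674 = ((1/6)*(-4/3)*(-711 + 711/4 + 2*(9/16))/(9/4))*(1/86674) = ((1/6)*(-4/3)*(4/9)*(-711 + 711/4 + 9/8))*(1/86674) = ((1/6)*(-4/3)*(4/9)*(-4257/8))*(1/86674) = (473/9)*(1/86674) = 473/780066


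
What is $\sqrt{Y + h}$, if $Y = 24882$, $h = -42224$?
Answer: $i \sqrt{17342} \approx 131.69 i$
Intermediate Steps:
$\sqrt{Y + h} = \sqrt{24882 - 42224} = \sqrt{-17342} = i \sqrt{17342}$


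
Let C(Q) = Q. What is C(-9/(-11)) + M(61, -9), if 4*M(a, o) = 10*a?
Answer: 3373/22 ≈ 153.32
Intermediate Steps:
M(a, o) = 5*a/2 (M(a, o) = (10*a)/4 = 5*a/2)
C(-9/(-11)) + M(61, -9) = -9/(-11) + (5/2)*61 = -9*(-1/11) + 305/2 = 9/11 + 305/2 = 3373/22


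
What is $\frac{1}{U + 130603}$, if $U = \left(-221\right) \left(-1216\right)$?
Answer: $\frac{1}{399339} \approx 2.5041 \cdot 10^{-6}$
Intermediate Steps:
$U = 268736$
$\frac{1}{U + 130603} = \frac{1}{268736 + 130603} = \frac{1}{399339}$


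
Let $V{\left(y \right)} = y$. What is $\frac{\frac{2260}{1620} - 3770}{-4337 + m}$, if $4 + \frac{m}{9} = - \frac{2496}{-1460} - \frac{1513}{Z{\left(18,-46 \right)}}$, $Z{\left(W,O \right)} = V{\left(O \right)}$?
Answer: $\frac{5125265030}{5523724449} \approx 0.92786$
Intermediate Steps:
$Z{\left(W,O \right)} = O$
$m = \frac{4624101}{16790}$ ($m = -36 + 9 \left(- \frac{2496}{-1460} - \frac{1513}{-46}\right) = -36 + 9 \left(\left(-2496\right) \left(- \frac{1}{1460}\right) - - \frac{1513}{46}\right) = -36 + 9 \left(\frac{624}{365} + \frac{1513}{46}\right) = -36 + 9 \cdot \frac{580949}{16790} = -36 + \frac{5228541}{16790} = \frac{4624101}{16790} \approx 275.41$)
$\frac{\frac{2260}{1620} - 3770}{-4337 + m} = \frac{\frac{2260}{1620} - 3770}{-4337 + \frac{4624101}{16790}} = \frac{2260 \cdot \frac{1}{1620} - 3770}{- \frac{68194129}{16790}} = \left(\frac{113}{81} - 3770\right) \left(- \frac{16790}{68194129}\right) = \left(- \frac{305257}{81}\right) \left(- \frac{16790}{68194129}\right) = \frac{5125265030}{5523724449}$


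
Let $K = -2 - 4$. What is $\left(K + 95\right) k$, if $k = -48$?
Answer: $-4272$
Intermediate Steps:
$K = -6$ ($K = -2 - 4 = -6$)
$\left(K + 95\right) k = \left(-6 + 95\right) \left(-48\right) = 89 \left(-48\right) = -4272$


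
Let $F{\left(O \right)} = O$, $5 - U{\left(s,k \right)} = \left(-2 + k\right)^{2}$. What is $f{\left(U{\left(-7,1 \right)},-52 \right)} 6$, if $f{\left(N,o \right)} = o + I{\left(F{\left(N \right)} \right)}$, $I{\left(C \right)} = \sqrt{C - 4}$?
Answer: $-312$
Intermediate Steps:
$U{\left(s,k \right)} = 5 - \left(-2 + k\right)^{2}$
$I{\left(C \right)} = \sqrt{-4 + C}$
$f{\left(N,o \right)} = o + \sqrt{-4 + N}$
$f{\left(U{\left(-7,1 \right)},-52 \right)} 6 = \left(-52 + \sqrt{-4 + \left(5 - \left(-2 + 1\right)^{2}\right)}\right) 6 = \left(-52 + \sqrt{-4 + \left(5 - \left(-1\right)^{2}\right)}\right) 6 = \left(-52 + \sqrt{-4 + \left(5 - 1\right)}\right) 6 = \left(-52 + \sqrt{-4 + 4}\right) 6 = \left(-52 + \sqrt{0}\right) 6 = \left(-52 + 0\right) 6 = \left(-52\right) 6 = -312$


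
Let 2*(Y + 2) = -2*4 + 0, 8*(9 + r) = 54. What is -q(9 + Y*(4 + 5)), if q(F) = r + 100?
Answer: -391/4 ≈ -97.750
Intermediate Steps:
r = -9/4 (r = -9 + (1/8)*54 = -9 + 27/4 = -9/4 ≈ -2.2500)
Y = -6 (Y = -2 + (-2*4 + 0)/2 = -2 + (-8 + 0)/2 = -2 + (1/2)*(-8) = -2 - 4 = -6)
q(F) = 391/4 (q(F) = -9/4 + 100 = 391/4)
-q(9 + Y*(4 + 5)) = -1*391/4 = -391/4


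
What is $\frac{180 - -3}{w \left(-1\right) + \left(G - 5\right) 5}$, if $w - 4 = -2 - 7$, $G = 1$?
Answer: $- \frac{61}{5} \approx -12.2$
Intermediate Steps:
$w = -5$ ($w = 4 - 9 = -5$)
$\frac{180 - -3}{w \left(-1\right) + \left(G - 5\right) 5} = \frac{180 - -3}{\left(-5\right) \left(-1\right) + \left(1 - 5\right) 5} = \frac{180 + 3}{5 - 20} = \frac{183}{5 - 20} = \frac{183}{-15} = 183 \left(- \frac{1}{15}\right) = - \frac{61}{5}$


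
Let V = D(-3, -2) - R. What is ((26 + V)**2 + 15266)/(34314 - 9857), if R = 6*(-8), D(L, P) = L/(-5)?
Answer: 520779/611425 ≈ 0.85175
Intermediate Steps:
D(L, P) = -L/5 (D(L, P) = L*(-1/5) = -L/5)
R = -48
V = 243/5 (V = -1/5*(-3) - 1*(-48) = 3/5 + 48 = 243/5 ≈ 48.600)
((26 + V)**2 + 15266)/(34314 - 9857) = ((26 + 243/5)**2 + 15266)/(34314 - 9857) = ((373/5)**2 + 15266)/24457 = (139129/25 + 15266)*(1/24457) = (520779/25)*(1/24457) = 520779/611425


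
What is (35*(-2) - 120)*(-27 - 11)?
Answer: 7220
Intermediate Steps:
(35*(-2) - 120)*(-27 - 11) = (-70 - 120)*(-38) = -190*(-38) = 7220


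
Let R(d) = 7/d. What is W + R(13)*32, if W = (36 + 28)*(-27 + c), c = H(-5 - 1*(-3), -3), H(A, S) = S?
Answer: -24736/13 ≈ -1902.8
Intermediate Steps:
c = -3
W = -1920 (W = (36 + 28)*(-27 - 3) = 64*(-30) = -1920)
W + R(13)*32 = -1920 + (7/13)*32 = -1920 + 224/13 = -24736/13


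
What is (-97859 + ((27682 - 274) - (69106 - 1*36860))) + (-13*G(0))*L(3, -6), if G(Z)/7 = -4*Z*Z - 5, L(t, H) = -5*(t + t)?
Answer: -116347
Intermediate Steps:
L(t, H) = -10*t
G(Z) = -35 - 28*Z**2 (G(Z) = 7*(-4*Z*Z - 5) = 7*(-4*Z**2 - 5) = 7*(-5 - 4*Z**2) = -35 - 28*Z**2)
(-97859 + ((27682 - 274) - (69106 - 1*36860))) + (-13*G(0))*L(3, -6) = (-97859 + ((27682 - 274) - (69106 - 1*36860))) + (-13*(-35 - 28*0**2))*(-10*3) = (-97859 + (27408 - (69106 - 36860))) - 13*(-35 - 28*0)*(-30) = (-97859 + (27408 - 1*32246)) - 13*(-35 + 0)*(-30) = (-97859 + (27408 - 32246)) - 13*(-35)*(-30) = (-97859 - 4838) + 455*(-30) = -102697 - 13650 = -116347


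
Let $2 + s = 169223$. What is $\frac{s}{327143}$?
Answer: $\frac{169221}{327143} \approx 0.51727$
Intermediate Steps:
$s = 169221$ ($s = -2 + 169223 = 169221$)
$\frac{s}{327143} = \frac{169221}{327143}$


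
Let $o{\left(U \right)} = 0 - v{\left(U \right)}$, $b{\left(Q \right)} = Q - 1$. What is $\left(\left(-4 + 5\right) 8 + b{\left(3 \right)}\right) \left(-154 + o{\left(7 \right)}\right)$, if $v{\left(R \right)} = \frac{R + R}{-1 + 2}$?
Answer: $-1680$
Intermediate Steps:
$v{\left(R \right)} = 2 R$ ($v{\left(R \right)} = \frac{2 R}{1} = 2 R 1 = 2 R$)
$b{\left(Q \right)} = -1 + Q$
$o{\left(U \right)} = - 2 U$ ($o{\left(U \right)} = 0 - 2 U = - 2 U$)
$\left(\left(-4 + 5\right) 8 + b{\left(3 \right)}\right) \left(-154 + o{\left(7 \right)}\right) = \left(\left(-4 + 5\right) 8 + \left(-1 + 3\right)\right) \left(-154 - 14\right) = \left(1 \cdot 8 + 2\right) \left(-154 - 14\right) = \left(8 + 2\right) \left(-168\right) = 10 \left(-168\right) = -1680$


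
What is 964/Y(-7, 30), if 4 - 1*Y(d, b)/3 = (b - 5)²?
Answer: -964/1863 ≈ -0.51744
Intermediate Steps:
Y(d, b) = 12 - 3*(-5 + b)² (Y(d, b) = 12 - 3*(b - 5)² = 12 - 3*(-5 + b)²)
964/Y(-7, 30) = 964/(12 - 3*(-5 + 30)²) = 964/(12 - 3*25²) = 964/(12 - 3*625) = 964/(12 - 1875) = 964/(-1863) = 964*(-1/1863) = -964/1863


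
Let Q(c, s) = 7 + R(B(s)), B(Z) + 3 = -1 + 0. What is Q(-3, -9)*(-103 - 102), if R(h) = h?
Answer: -615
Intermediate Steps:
B(Z) = -4 (B(Z) = -3 + (-1 + 0) = -3 - 1 = -4)
Q(c, s) = 3 (Q(c, s) = 7 - 4 = 3)
Q(-3, -9)*(-103 - 102) = 3*(-103 - 102) = 3*(-205) = -615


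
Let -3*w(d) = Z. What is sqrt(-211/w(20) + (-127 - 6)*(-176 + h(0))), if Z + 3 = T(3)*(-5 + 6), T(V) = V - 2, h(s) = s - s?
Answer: sqrt(92366)/2 ≈ 151.96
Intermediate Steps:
h(s) = 0
T(V) = -2 + V
Z = -2 (Z = -3 + (-2 + 3)*(-5 + 6) = -3 + 1*1 = -3 + 1 = -2)
w(d) = 2/3 (w(d) = -1/3*(-2) = 2/3)
sqrt(-211/w(20) + (-127 - 6)*(-176 + h(0))) = sqrt(-211/2/3 + (-127 - 6)*(-176 + 0)) = sqrt(-211*3/2 - 133*(-176)) = sqrt(-633/2 + 23408) = sqrt(46183/2) = sqrt(92366)/2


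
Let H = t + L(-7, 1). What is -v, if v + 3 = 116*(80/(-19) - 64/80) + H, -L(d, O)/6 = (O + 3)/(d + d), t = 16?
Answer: 376727/665 ≈ 566.51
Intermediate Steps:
L(d, O) = -3*(3 + O)/d (L(d, O) = -6*(O + 3)/(d + d) = -6*(3 + O)/(2*d) = -6*(3 + O)*1/(2*d) = -3*(3 + O)/d)
H = 124/7 (H = 16 + 3*(-3 - 1*1)/(-7) = 16 + 3*(-⅐)*(-3 - 1) = 16 + 3*(-⅐)*(-4) = 16 + 12/7 = 124/7 ≈ 17.714)
v = -376727/665 (v = -3 + (116*(80/(-19) - 64/80) + 124/7) = -3 + (116*(80*(-1/19) - 64*1/80) + 124/7) = -3 + (116*(-80/19 - ⅘) + 124/7) = -3 + (116*(-476/95) + 124/7) = -3 + (-55216/95 + 124/7) = -3 - 374732/665 = -376727/665 ≈ -566.51)
-v = -1*(-376727/665) = 376727/665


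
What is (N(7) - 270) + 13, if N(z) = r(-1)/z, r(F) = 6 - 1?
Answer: -1794/7 ≈ -256.29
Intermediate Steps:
r(F) = 5
N(z) = 5/z
(N(7) - 270) + 13 = (5/7 - 270) + 13 = -1885/7 + 13 = -1794/7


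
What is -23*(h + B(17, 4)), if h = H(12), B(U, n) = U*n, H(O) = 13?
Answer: -1863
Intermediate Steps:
h = 13
-23*(h + B(17, 4)) = -23*(13 + 17*4) = -23*(13 + 68) = -23*81 = -1863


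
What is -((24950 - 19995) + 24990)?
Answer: -29945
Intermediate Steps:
-((24950 - 19995) + 24990) = -(4955 + 24990) = -1*29945 = -29945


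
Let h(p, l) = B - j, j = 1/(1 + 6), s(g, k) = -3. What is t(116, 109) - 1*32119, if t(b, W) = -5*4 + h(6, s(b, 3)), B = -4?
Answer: -225002/7 ≈ -32143.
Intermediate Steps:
j = 1/7 ≈ 0.14286
h(p, l) = -29/7 (h(p, l) = -4 - 1*1/7 = -4 - 1/7 = -29/7)
t(b, W) = -169/7 (t(b, W) = -5*4 - 29/7 = -20 - 29/7 = -169/7)
t(116, 109) - 1*32119 = -169/7 - 1*32119 = -169/7 - 32119 = -225002/7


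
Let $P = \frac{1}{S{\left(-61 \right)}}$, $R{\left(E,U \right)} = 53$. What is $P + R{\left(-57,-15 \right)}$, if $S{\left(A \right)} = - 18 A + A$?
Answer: $\frac{54962}{1037} \approx 53.001$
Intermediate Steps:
$S{\left(A \right)} = - 17 A$
$P = \frac{1}{1037}$ ($P = \frac{1}{\left(-17\right) \left(-61\right)} = \frac{1}{1037} \approx 0.00096432$)
$P + R{\left(-57,-15 \right)} = \frac{1}{1037} + 53 = \frac{54962}{1037}$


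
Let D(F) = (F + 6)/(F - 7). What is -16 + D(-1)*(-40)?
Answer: 9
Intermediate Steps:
D(F) = (6 + F)/(-7 + F)
-16 + D(-1)*(-40) = -16 + ((6 - 1)/(-7 - 1))*(-40) = -16 + (5/(-8))*(-40) = -16 - 1/8*5*(-40) = -16 - 5/8*(-40) = -16 + 25 = 9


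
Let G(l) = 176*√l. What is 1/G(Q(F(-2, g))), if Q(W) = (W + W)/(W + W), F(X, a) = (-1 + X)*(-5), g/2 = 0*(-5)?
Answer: 1/176 ≈ 0.0056818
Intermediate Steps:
g = 0 (g = 2*(0*(-5)) = 2*0 = 0)
F(X, a) = 5 - 5*X
Q(W) = 1 (Q(W) = (2*W)/((2*W)) = (2*W)*(1/(2*W)) = 1)
1/G(Q(F(-2, g))) = 1/(176*√1) = 1/(176*1) = 1/176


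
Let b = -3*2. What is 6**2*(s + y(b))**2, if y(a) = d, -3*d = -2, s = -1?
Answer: 4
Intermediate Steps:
b = -6
d = 2/3 (d = -1/3*(-2) = 2/3 ≈ 0.66667)
y(a) = 2/3
6**2*(s + y(b))**2 = 6**2*(-1 + 2/3)**2 = 36*(-1/3)**2 = 36*(1/9) = 4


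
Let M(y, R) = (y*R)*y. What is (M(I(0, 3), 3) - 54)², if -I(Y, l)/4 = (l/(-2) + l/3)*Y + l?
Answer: 142884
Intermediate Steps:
I(Y, l) = -4*l + 2*Y*l/3 (I(Y, l) = -4*((l/(-2) + l/3)*Y + l) = -4*((l*(-½) + l*(⅓))*Y + l) = -4*((-l/2 + l/3)*Y + l) = -4*((-l/6)*Y + l) = -4*(-Y*l/6 + l) = -4*(l - Y*l/6) = -4*l + 2*Y*l/3)
M(y, R) = R*y² (M(y, R) = (R*y)*y = R*y²)
(M(I(0, 3), 3) - 54)² = (3*((⅔)*3*(-6 + 0))² - 54)² = (3*((⅔)*3*(-6))² - 54)² = (3*(-12)² - 54)² = (3*144 - 54)² = (432 - 54)² = 378² = 142884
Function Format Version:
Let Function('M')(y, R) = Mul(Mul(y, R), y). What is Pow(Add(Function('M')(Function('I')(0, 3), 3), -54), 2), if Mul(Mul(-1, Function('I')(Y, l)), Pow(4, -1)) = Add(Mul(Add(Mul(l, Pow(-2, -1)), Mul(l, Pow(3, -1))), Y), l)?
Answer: 142884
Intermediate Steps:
Function('I')(Y, l) = Add(Mul(-4, l), Mul(Rational(2, 3), Y, l)) (Function('I')(Y, l) = Mul(-4, Add(Mul(Add(Mul(l, Pow(-2, -1)), Mul(l, Pow(3, -1))), Y), l)) = Mul(-4, Add(Mul(Add(Mul(l, Rational(-1, 2)), Mul(l, Rational(1, 3))), Y), l)) = Mul(-4, Add(Mul(Add(Mul(Rational(-1, 2), l), Mul(Rational(1, 3), l)), Y), l)) = Mul(-4, Add(Mul(Mul(Rational(-1, 6), l), Y), l)) = Mul(-4, Add(Mul(Rational(-1, 6), Y, l), l)) = Mul(-4, Add(l, Mul(Rational(-1, 6), Y, l))) = Add(Mul(-4, l), Mul(Rational(2, 3), Y, l)))
Function('M')(y, R) = Mul(R, Pow(y, 2)) (Function('M')(y, R) = Mul(Mul(R, y), y) = Mul(R, Pow(y, 2)))
Pow(Add(Function('M')(Function('I')(0, 3), 3), -54), 2) = Pow(Add(Mul(3, Pow(Mul(Rational(2, 3), 3, Add(-6, 0)), 2)), -54), 2) = Pow(Add(Mul(3, Pow(Mul(Rational(2, 3), 3, -6), 2)), -54), 2) = Pow(Add(Mul(3, Pow(-12, 2)), -54), 2) = Pow(Add(Mul(3, 144), -54), 2) = Pow(Add(432, -54), 2) = Pow(378, 2) = 142884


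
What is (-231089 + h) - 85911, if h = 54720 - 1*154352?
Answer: -416632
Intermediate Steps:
h = -99632 (h = 54720 - 154352 = -99632)
(-231089 + h) - 85911 = (-231089 - 99632) - 85911 = -330721 - 85911 = -416632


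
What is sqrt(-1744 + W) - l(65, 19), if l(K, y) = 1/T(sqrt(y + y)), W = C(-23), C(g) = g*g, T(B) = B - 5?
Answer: -5/13 - sqrt(38)/13 + 9*I*sqrt(15) ≈ -0.8588 + 34.857*I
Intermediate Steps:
T(B) = -5 + B
C(g) = g**2
W = 529 (W = (-23)**2 = 529)
l(K, y) = 1/(-5 + sqrt(2)*sqrt(y)) (l(K, y) = 1/(-5 + sqrt(y + y)) = 1/(-5 + sqrt(2*y)) = 1/(-5 + sqrt(2)*sqrt(y)))
sqrt(-1744 + W) - l(65, 19) = sqrt(-1744 + 529) - 1/(-5 + sqrt(2)*sqrt(19)) = sqrt(-1215) - 1/(-5 + sqrt(38)) = 9*I*sqrt(15) - 1/(-5 + sqrt(38)) = -1/(-5 + sqrt(38)) + 9*I*sqrt(15)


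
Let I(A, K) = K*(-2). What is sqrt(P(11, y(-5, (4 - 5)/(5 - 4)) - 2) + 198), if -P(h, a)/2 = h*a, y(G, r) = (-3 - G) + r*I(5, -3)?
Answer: sqrt(330) ≈ 18.166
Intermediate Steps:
I(A, K) = -2*K
y(G, r) = -3 - G + 6*r (y(G, r) = (-3 - G) + r*(-2*(-3)) = (-3 - G) + r*6 = (-3 - G) + 6*r = -3 - G + 6*r)
P(h, a) = -2*a*h (P(h, a) = -2*h*a = -2*a*h)
sqrt(P(11, y(-5, (4 - 5)/(5 - 4)) - 2) + 198) = sqrt(-2*((-3 - 1*(-5) + 6*((4 - 5)/(5 - 4))) - 2)*11 + 198) = sqrt(-2*((-3 + 5 + 6*(-1/1)) - 2)*11 + 198) = sqrt(-2*((-3 + 5 + 6*(-1*1)) - 2)*11 + 198) = sqrt(-2*((-3 + 5 + 6*(-1)) - 2)*11 + 198) = sqrt(-2*((-3 + 5 - 6) - 2)*11 + 198) = sqrt(-2*(-4 - 2)*11 + 198) = sqrt(-2*(-6)*11 + 198) = sqrt(132 + 198) = sqrt(330)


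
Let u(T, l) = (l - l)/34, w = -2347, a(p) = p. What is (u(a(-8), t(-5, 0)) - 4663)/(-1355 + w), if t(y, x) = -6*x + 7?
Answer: 4663/3702 ≈ 1.2596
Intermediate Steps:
t(y, x) = 7 - 6*x
u(T, l) = 0 (u(T, l) = 0*(1/34) = 0)
(u(a(-8), t(-5, 0)) - 4663)/(-1355 + w) = (0 - 4663)/(-1355 - 2347) = -4663/(-3702) = -4663*(-1/3702) = 4663/3702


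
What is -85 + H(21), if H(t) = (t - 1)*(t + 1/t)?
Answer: 7055/21 ≈ 335.95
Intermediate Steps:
H(t) = (-1 + t)*(t + 1/t)
-85 + H(21) = -85 + (1 + 21² - 1*21 - 1/21) = -85 + (1 + 441 - 21 - 1*1/21) = -85 + (1 + 441 - 21 - 1/21) = -85 + 8840/21 = 7055/21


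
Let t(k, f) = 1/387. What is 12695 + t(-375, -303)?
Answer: 4912966/387 ≈ 12695.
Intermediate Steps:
t(k, f) = 1/387
12695 + t(-375, -303) = 12695 + 1/387 = 4912966/387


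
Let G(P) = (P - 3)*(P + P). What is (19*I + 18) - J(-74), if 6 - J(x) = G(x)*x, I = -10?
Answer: -843482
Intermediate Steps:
G(P) = 2*P*(-3 + P) (G(P) = (-3 + P)*(2*P) = 2*P*(-3 + P))
J(x) = 6 - 2*x**2*(-3 + x) (J(x) = 6 - 2*x*(-3 + x)*x = 6 - 2*x**2*(-3 + x))
(19*I + 18) - J(-74) = (19*(-10) + 18) - (6 + 2*(-74)**2*(3 - 1*(-74))) = (-190 + 18) - (6 + 2*5476*(3 + 74)) = -172 - (6 + 2*5476*77) = -172 - (6 + 843304) = -172 - 1*843310 = -172 - 843310 = -843482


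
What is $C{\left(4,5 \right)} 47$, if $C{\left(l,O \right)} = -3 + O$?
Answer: $94$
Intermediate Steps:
$C{\left(4,5 \right)} 47 = \left(-3 + 5\right) 47 = 2 \cdot 47 = 94$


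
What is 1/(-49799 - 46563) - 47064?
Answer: -4535181169/96362 ≈ -47064.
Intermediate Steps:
1/(-49799 - 46563) - 47064 = 1/(-96362) - 47064 = -1/96362 - 47064 = -4535181169/96362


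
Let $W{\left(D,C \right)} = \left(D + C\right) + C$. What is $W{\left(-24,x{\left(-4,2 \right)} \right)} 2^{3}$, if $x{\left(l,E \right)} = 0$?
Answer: $-192$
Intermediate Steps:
$W{\left(D,C \right)} = D + 2 C$ ($W{\left(D,C \right)} = \left(C + D\right) + C = D + 2 C$)
$W{\left(-24,x{\left(-4,2 \right)} \right)} 2^{3} = \left(-24 + 2 \cdot 0\right) 2^{3} = \left(-24 + 0\right) 8 = \left(-24\right) 8 = -192$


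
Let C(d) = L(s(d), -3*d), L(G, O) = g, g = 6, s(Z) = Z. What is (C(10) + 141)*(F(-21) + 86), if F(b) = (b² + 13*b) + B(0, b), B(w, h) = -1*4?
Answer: 36750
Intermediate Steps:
B(w, h) = -4
F(b) = -4 + b² + 13*b (F(b) = (b² + 13*b) - 4 = -4 + b² + 13*b)
L(G, O) = 6
C(d) = 6
(C(10) + 141)*(F(-21) + 86) = (6 + 141)*((-4 + (-21)² + 13*(-21)) + 86) = 147*((-4 + 441 - 273) + 86) = 147*(164 + 86) = 147*250 = 36750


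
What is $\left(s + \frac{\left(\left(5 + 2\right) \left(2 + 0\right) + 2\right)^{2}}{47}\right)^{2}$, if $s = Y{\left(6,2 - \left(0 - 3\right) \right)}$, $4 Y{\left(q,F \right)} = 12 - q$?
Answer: $\frac{426409}{8836} \approx 48.258$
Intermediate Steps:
$Y{\left(q,F \right)} = 3 - \frac{q}{4}$ ($Y{\left(q,F \right)} = \frac{12 - q}{4} = 3 - \frac{q}{4}$)
$s = \frac{3}{2}$ ($s = 3 - \frac{3}{2} = \frac{3}{2} \approx 1.5$)
$\left(s + \frac{\left(\left(5 + 2\right) \left(2 + 0\right) + 2\right)^{2}}{47}\right)^{2} = \left(\frac{3}{2} + \frac{\left(\left(5 + 2\right) \left(2 + 0\right) + 2\right)^{2}}{47}\right)^{2} = \left(\frac{3}{2} + \left(7 \cdot 2 + 2\right)^{2} \cdot \frac{1}{47}\right)^{2} = \left(\frac{3}{2} + \left(14 + 2\right)^{2} \cdot \frac{1}{47}\right)^{2} = \left(\frac{3}{2} + 16^{2} \cdot \frac{1}{47}\right)^{2} = \left(\frac{3}{2} + 256 \cdot \frac{1}{47}\right)^{2} = \left(\frac{3}{2} + \frac{256}{47}\right)^{2} = \left(\frac{653}{94}\right)^{2} = \frac{426409}{8836}$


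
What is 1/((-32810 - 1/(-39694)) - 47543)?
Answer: -39694/3189531981 ≈ -1.2445e-5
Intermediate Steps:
1/((-32810 - 1/(-39694)) - 47543) = 1/((-32810 - 1*(-1/39694)) - 47543) = 1/((-32810 + 1/39694) - 47543) = 1/(-1302360139/39694 - 47543) = 1/(-3189531981/39694) = -39694/3189531981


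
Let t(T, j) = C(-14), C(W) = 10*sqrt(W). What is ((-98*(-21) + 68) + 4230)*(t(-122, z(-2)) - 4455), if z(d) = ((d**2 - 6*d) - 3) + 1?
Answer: -28315980 + 63560*I*sqrt(14) ≈ -2.8316e+7 + 2.3782e+5*I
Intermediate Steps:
z(d) = -2 + d**2 - 6*d (z(d) = (-3 + d**2 - 6*d) + 1 = -2 + d**2 - 6*d)
t(T, j) = 10*I*sqrt(14) (t(T, j) = 10*sqrt(-14) = 10*(I*sqrt(14)) = 10*I*sqrt(14))
((-98*(-21) + 68) + 4230)*(t(-122, z(-2)) - 4455) = ((-98*(-21) + 68) + 4230)*(10*I*sqrt(14) - 4455) = ((2058 + 68) + 4230)*(-4455 + 10*I*sqrt(14)) = (2126 + 4230)*(-4455 + 10*I*sqrt(14)) = 6356*(-4455 + 10*I*sqrt(14)) = -28315980 + 63560*I*sqrt(14)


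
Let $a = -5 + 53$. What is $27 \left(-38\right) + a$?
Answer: $-978$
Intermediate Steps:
$a = 48$
$27 \left(-38\right) + a = 27 \left(-38\right) + 48 = -1026 + 48 = -978$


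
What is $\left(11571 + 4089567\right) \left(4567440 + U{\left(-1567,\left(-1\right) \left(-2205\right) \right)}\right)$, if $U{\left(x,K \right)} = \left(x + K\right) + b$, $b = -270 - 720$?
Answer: $18730258146144$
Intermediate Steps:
$b = -990$
$U{\left(x,K \right)} = -990 + K + x$ ($U{\left(x,K \right)} = \left(x + K\right) - 990 = \left(K + x\right) - 990 = -990 + K + x$)
$\left(11571 + 4089567\right) \left(4567440 + U{\left(-1567,\left(-1\right) \left(-2205\right) \right)}\right) = \left(11571 + 4089567\right) \left(4567440 - 352\right) = 4101138 \left(4567440 - 352\right) = 4101138 \cdot 4567088 = 18730258146144$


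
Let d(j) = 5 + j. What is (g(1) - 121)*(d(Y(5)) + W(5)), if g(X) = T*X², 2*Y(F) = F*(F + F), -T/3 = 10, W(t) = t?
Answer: -5285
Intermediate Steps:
T = -30 (T = -3*10 = -30)
Y(F) = F² (Y(F) = (F*(F + F))/2 = (F*(2*F))/2 = (2*F²)/2 = F²)
g(X) = -30*X²
(g(1) - 121)*(d(Y(5)) + W(5)) = (-30*1² - 121)*((5 + 5²) + 5) = (-30*1 - 121)*((5 + 25) + 5) = (-30 - 121)*(30 + 5) = -151*35 = -5285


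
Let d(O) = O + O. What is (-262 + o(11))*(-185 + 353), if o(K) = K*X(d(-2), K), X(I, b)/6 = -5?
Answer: -99456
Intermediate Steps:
d(O) = 2*O
X(I, b) = -30 (X(I, b) = 6*(-5) = -30)
o(K) = -30*K (o(K) = K*(-30) = -30*K)
(-262 + o(11))*(-185 + 353) = (-262 - 30*11)*(-185 + 353) = (-262 - 330)*168 = -592*168 = -99456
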